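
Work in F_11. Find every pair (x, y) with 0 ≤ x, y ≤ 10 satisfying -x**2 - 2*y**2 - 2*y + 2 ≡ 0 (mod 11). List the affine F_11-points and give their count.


Affine F_11-points: {(0, 3), (0, 7), (1, 2), (1, 8), (3, 1), (3, 9), (8, 1), (8, 9), (10, 2), (10, 8)}; count = 10.

For each of the 121 pairs (x, y) ∈ F_11², evaluate f(x, y) mod 11. Record the zeros.
  x = 0: [0↦2, 1↦9, 2↦1, 3↦0, 4↦6, 5↦8, 6↦6, 7↦0, 8↦1, 9↦9, 10↦2]  zeros at y ∈ {3, 7}
  x = 1: [0↦1, 1↦8, 2↦0, 3↦10, 4↦5, 5↦7, 6↦5, 7↦10, 8↦0, 9↦8, 10↦1]  zeros at y ∈ {2, 8}
  x = 2: [0↦9, 1↦5, 2↦8, 3↦7, 4↦2, 5↦4, 6↦2, 7↦7, 8↦8, 9↦5, 10↦9]  zeros at y ∈ ∅
  x = 3: [0↦4, 1↦0, 2↦3, 3↦2, 4↦8, 5↦10, 6↦8, 7↦2, 8↦3, 9↦0, 10↦4]  zeros at y ∈ {1, 9}
  x = 4: [0↦8, 1↦4, 2↦7, 3↦6, 4↦1, 5↦3, 6↦1, 7↦6, 8↦7, 9↦4, 10↦8]  zeros at y ∈ ∅
  x = 5: [0↦10, 1↦6, 2↦9, 3↦8, 4↦3, 5↦5, 6↦3, 7↦8, 8↦9, 9↦6, 10↦10]  zeros at y ∈ ∅
  x = 6: [0↦10, 1↦6, 2↦9, 3↦8, 4↦3, 5↦5, 6↦3, 7↦8, 8↦9, 9↦6, 10↦10]  zeros at y ∈ ∅
  x = 7: [0↦8, 1↦4, 2↦7, 3↦6, 4↦1, 5↦3, 6↦1, 7↦6, 8↦7, 9↦4, 10↦8]  zeros at y ∈ ∅
  x = 8: [0↦4, 1↦0, 2↦3, 3↦2, 4↦8, 5↦10, 6↦8, 7↦2, 8↦3, 9↦0, 10↦4]  zeros at y ∈ {1, 9}
  x = 9: [0↦9, 1↦5, 2↦8, 3↦7, 4↦2, 5↦4, 6↦2, 7↦7, 8↦8, 9↦5, 10↦9]  zeros at y ∈ ∅
  x = 10: [0↦1, 1↦8, 2↦0, 3↦10, 4↦5, 5↦7, 6↦5, 7↦10, 8↦0, 9↦8, 10↦1]  zeros at y ∈ {2, 8}
Collecting zeros: affine points = {(0, 3), (0, 7), (1, 2), (1, 8), (3, 1), (3, 9), (8, 1), (8, 9), (10, 2), (10, 8)}.
Total count |C(F_11)_aff| = 10.


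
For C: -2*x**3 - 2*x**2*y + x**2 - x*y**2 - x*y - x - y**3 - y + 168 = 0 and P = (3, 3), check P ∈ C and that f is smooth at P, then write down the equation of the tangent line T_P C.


Tangent line at P: -97*x - 67*y + 492 = 0.

Step 1: f(3, 3) = 0, so P lies on C.
Step 2: partial derivatives
  f_x(x, y) = -6*x**2 - 4*x*y + 2*x - y**2 - y - 1, f_y(x, y) = -2*x**2 - 2*x*y - x - 3*y**2 - 1.
  f_x(P) = -97, f_y(P) = -67 (gradient nonzero, so P is smooth).
Step 3: tangent line at P: -97·(x − 3) + -67·(y − 3) = 0.
Expanding: -97*x - 67*y + 492 = 0.


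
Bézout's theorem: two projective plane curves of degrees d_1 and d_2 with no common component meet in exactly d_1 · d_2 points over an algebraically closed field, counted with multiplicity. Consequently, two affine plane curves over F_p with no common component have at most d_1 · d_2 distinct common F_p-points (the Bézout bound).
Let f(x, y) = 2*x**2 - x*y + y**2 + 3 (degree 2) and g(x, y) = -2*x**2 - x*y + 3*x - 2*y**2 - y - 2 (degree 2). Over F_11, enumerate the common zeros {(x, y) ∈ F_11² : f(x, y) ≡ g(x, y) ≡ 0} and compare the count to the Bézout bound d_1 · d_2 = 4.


Common zeros: ∅; count = 0; Bézout bound = 4.

deg(f) = 2, deg(g) = 2, so Bézout bound = 4.
Scan x ∈ F_11. For each x, list the y ∈ F_11 with f(x, y) ≡ 0 and those with g(x, y) ≡ 0 (mod 11); the common zeros in that column are the intersection.
  x = 0: f ≡ 0 at y ∈ ∅; g ≡ 0 at y ∈ ∅; common: ∅.
  x = 1: f ≡ 0 at y ∈ {3, 9}; g ≡ 0 at y ∈ ∅; common: ∅.
  x = 2: f ≡ 0 at y ∈ {0, 2}; g ≡ 0 at y ∈ ∅; common: ∅.
  x = 3: f ≡ 0 at y ∈ ∅; g ≡ 0 at y ∈ {0, 9}; common: ∅.
  x = 4: f ≡ 0 at y ∈ ∅; g ≡ 0 at y ∈ {0, 3}; common: ∅.
  x = 5: f ≡ 0 at y ∈ {8}; g ≡ 0 at y ∈ {9, 10}; common: ∅.
  x = 6: f ≡ 0 at y ∈ {3}; g ≡ 0 at y ∈ ∅; common: ∅.
  x = 7: f ≡ 0 at y ∈ ∅; g ≡ 0 at y ∈ {3, 4}; common: ∅.
  x = 8: f ≡ 0 at y ∈ ∅; g ≡ 0 at y ∈ {2, 10}; common: ∅.
  x = 9: f ≡ 0 at y ∈ {0, 9}; g ≡ 0 at y ∈ {2, 4}; common: ∅.
  x = 10: f ≡ 0 at y ∈ {2, 8}; g ≡ 0 at y ∈ ∅; common: ∅.
Collecting: common zeros = ∅, so the count is 0.
Comparison with the Bézout bound: 0 ≤ 4 = deg(f)·deg(g), as expected for curves with no common component (the affine F_11-count falls short of the bound because intersections may lie at infinity, over extension fields, or carry multiplicity).


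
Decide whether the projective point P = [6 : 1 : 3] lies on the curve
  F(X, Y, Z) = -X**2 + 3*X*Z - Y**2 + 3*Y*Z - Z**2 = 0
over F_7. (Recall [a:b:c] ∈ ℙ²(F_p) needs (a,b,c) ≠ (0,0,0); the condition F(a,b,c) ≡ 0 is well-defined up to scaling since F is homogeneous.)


F(6,1,3) ≡ 3 (mod 7); P is NOT on the curve.

Evaluate F(6, 1, 3) term-by-term (mod 7).
  -X**2 ↦ -1·36·1·1 = -36
  3*X*Z ↦ 3·6·1·3 = 54
  -Y**2 ↦ -1·1·1·1 = -1
  3*Y*Z ↦ 3·1·1·3 = 9
  -Z**2 ↦ -1·1·1·9 = -9
Sum: F(6, 1, 3) = (-36) + (54) + (-1) + (9) + (-9) = 17.
Reducing mod 7: 17 ≡ 3 (mod 7).
Since F(a, b, c) ≡ 3 ≠ 0 (mod 7), P does NOT lie on the curve.


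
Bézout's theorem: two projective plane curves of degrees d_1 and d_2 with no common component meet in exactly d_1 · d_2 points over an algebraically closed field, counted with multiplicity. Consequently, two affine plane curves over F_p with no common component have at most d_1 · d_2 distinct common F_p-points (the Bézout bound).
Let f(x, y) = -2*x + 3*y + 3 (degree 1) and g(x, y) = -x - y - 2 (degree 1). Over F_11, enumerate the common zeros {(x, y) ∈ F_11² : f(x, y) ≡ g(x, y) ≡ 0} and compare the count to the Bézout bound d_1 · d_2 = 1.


Common zeros: {(6, 3)}; count = 1; Bézout bound = 1.

deg(f) = 1, deg(g) = 1, so Bézout bound = 1.
Scan x ∈ F_11. For each x, list the y ∈ F_11 with f(x, y) ≡ 0 and those with g(x, y) ≡ 0 (mod 11); the common zeros in that column are the intersection.
  x = 0: f ≡ 0 at y ∈ {10}; g ≡ 0 at y ∈ {9}; common: ∅.
  x = 1: f ≡ 0 at y ∈ {7}; g ≡ 0 at y ∈ {8}; common: ∅.
  x = 2: f ≡ 0 at y ∈ {4}; g ≡ 0 at y ∈ {7}; common: ∅.
  x = 3: f ≡ 0 at y ∈ {1}; g ≡ 0 at y ∈ {6}; common: ∅.
  x = 4: f ≡ 0 at y ∈ {9}; g ≡ 0 at y ∈ {5}; common: ∅.
  x = 5: f ≡ 0 at y ∈ {6}; g ≡ 0 at y ∈ {4}; common: ∅.
  x = 6: f ≡ 0 at y ∈ {3}; g ≡ 0 at y ∈ {3}; common: {3}.
  x = 7: f ≡ 0 at y ∈ {0}; g ≡ 0 at y ∈ {2}; common: ∅.
  x = 8: f ≡ 0 at y ∈ {8}; g ≡ 0 at y ∈ {1}; common: ∅.
  x = 9: f ≡ 0 at y ∈ {5}; g ≡ 0 at y ∈ {0}; common: ∅.
  x = 10: f ≡ 0 at y ∈ {2}; g ≡ 0 at y ∈ {10}; common: ∅.
Collecting: common zeros = {(6, 3)}, so the count is 1.
Comparison with the Bézout bound: 1 ≤ 1 = deg(f)·deg(g), as expected for curves with no common component (the bound is attained).


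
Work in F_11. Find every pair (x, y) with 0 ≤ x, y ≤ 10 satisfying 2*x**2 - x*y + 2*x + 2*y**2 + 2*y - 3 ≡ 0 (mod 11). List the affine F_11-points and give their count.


Affine F_11-points: {(1, 2), (1, 3), (2, 1), (2, 10), (3, 1), (3, 5), (4, 5), (4, 7), (5, 3), (5, 4), (7, 4), (10, 2)}; count = 12.

For each of the 121 pairs (x, y) ∈ F_11², evaluate f(x, y) mod 11. Record the zeros.
  x = 0: [0↦8, 1↦1, 2↦9, 3↦10, 4↦4, 5↦2, 6↦4, 7↦10, 8↦9, 9↦1, 10↦8]  zeros at y ∈ ∅
  x = 1: [0↦1, 1↦4, 2↦0, 3↦0, 4↦4, 5↦1, 6↦2, 7↦7, 8↦5, 9↦7, 10↦2]  zeros at y ∈ {2, 3}
  x = 2: [0↦9, 1↦0, 2↦6, 3↦5, 4↦8, 5↦4, 6↦4, 7↦8, 8↦5, 9↦6, 10↦0]  zeros at y ∈ {1, 10}
  x = 3: [0↦10, 1↦0, 2↦5, 3↦3, 4↦5, 5↦0, 6↦10, 7↦2, 8↦9, 9↦9, 10↦2]  zeros at y ∈ {1, 5}
  x = 4: [0↦4, 1↦4, 2↦8, 3↦5, 4↦6, 5↦0, 6↦9, 7↦0, 8↦6, 9↦5, 10↦8]  zeros at y ∈ {5, 7}
  x = 5: [0↦2, 1↦1, 2↦4, 3↦0, 4↦0, 5↦4, 6↦1, 7↦2, 8↦7, 9↦5, 10↦7]  zeros at y ∈ {3, 4}
  x = 6: [0↦4, 1↦2, 2↦4, 3↦10, 4↦9, 5↦1, 6↦8, 7↦8, 8↦1, 9↦9, 10↦10]  zeros at y ∈ ∅
  x = 7: [0↦10, 1↦7, 2↦8, 3↦2, 4↦0, 5↦2, 6↦8, 7↦7, 8↦10, 9↦6, 10↦6]  zeros at y ∈ {4}
  x = 8: [0↦9, 1↦5, 2↦5, 3↦9, 4↦6, 5↦7, 6↦1, 7↦10, 8↦1, 9↦7, 10↦6]  zeros at y ∈ ∅
  x = 9: [0↦1, 1↦7, 2↦6, 3↦9, 4↦5, 5↦5, 6↦9, 7↦6, 8↦7, 9↦1, 10↦10]  zeros at y ∈ ∅
  x = 10: [0↦8, 1↦2, 2↦0, 3↦2, 4↦8, 5↦7, 6↦10, 7↦6, 8↦6, 9↦10, 10↦7]  zeros at y ∈ {2}
Collecting zeros: affine points = {(1, 2), (1, 3), (2, 1), (2, 10), (3, 1), (3, 5), (4, 5), (4, 7), (5, 3), (5, 4), (7, 4), (10, 2)}.
Total count |C(F_11)_aff| = 12.


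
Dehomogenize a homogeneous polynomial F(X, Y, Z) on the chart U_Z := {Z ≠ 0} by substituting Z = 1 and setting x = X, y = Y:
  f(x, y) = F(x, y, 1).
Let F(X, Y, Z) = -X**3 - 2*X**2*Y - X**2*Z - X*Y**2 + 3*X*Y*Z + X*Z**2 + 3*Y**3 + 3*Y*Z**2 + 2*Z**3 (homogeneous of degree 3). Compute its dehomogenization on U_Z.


f(x, y) = -x**3 - 2*x**2*y - x**2 - x*y**2 + 3*x*y + x + 3*y**3 + 3*y + 2

On U_Z we set Z = 1. Each monomial c·X^i·Y^j·Z^k in F becomes c·x^i·y^j·1^k = c·x^i·y^j.
Substituting Z = 1: F(X, Y, 1) = -x**3 - 2*x**2*y - x**2 - x*y**2 + 3*x*y + x + 3*y**3 + 3*y + 2.
Note: deg(f) ≤ deg(F) = 3; strict inequality happens when F is divisible by Z (lost terms).


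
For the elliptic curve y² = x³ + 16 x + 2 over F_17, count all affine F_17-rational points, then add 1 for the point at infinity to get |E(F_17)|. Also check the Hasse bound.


Affine points = {(0, 6), (0, 11), (1, 6), (1, 11), (2, 5), (2, 12), (3, 3), (3, 14), (6, 5), (6, 12), (7, 7), (7, 10), (8, 8), (8, 9), (9, 5), (9, 12), (11, 8), (11, 9), (12, 1), (12, 16), (15, 8), (15, 9), (16, 6), (16, 11)}; affine count = 24; |E(F_17)| = 25.

Discriminant check: Δ ∝ 4a³ + 27b² = 4·16³ + 27·2² = 4·4096 + 27·4 ≡ 2 (mod 17). Nonzero ⇒ E is nonsingular.
For each x ∈ F_17, compute rhs = x³ + 16·x + 2 mod 17, then count y ∈ F_17 with y² ≡ rhs.
  x = 0: rhs = 2, matching y values: 6, 11 (2 points).
  x = 1: rhs = 2, matching y values: 6, 11 (2 points).
  x = 2: rhs = 8, matching y values: 5, 12 (2 points).
  x = 3: rhs = 9, matching y values: 3, 14 (2 points).
  x = 4: rhs = 11, matching y values: none (0 points).
  x = 5: rhs = 3, matching y values: none (0 points).
  x = 6: rhs = 8, matching y values: 5, 12 (2 points).
  x = 7: rhs = 15, matching y values: 7, 10 (2 points).
  x = 8: rhs = 13, matching y values: 8, 9 (2 points).
  x = 9: rhs = 8, matching y values: 5, 12 (2 points).
  x = 10: rhs = 6, matching y values: none (0 points).
  x = 11: rhs = 13, matching y values: 8, 9 (2 points).
  x = 12: rhs = 1, matching y values: 1, 16 (2 points).
  x = 13: rhs = 10, matching y values: none (0 points).
  x = 14: rhs = 12, matching y values: none (0 points).
  x = 15: rhs = 13, matching y values: 8, 9 (2 points).
  x = 16: rhs = 2, matching y values: 6, 11 (2 points).
Total affine count: 24.
Full point count |E(F_17)| = 24 + 1 = 25.
Hasse bound: |25 − (17+1)| = |7| = 7 ≤ 2√17 ≈ 8.2462 ✓.


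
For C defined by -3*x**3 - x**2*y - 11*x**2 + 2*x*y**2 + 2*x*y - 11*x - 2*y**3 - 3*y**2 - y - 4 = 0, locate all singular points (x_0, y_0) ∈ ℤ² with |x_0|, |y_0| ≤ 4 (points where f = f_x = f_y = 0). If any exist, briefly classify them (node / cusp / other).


Singular points: {(-1, -1)}; classification: node.

Compute partial derivatives:
  f_x = -9*x**2 - 2*x*y - 22*x + 2*y**2 + 2*y - 11.
  f_y = -x**2 + 4*x*y + 2*x - 6*y**2 - 6*y - 1.
Scan x_0 ∈ {−4, ..., 4}. For each x_0, f_y(x_0, y) is a polynomial in y; find its integer roots y ∈ {−4, ..., 4}, then test f_x and f at those candidates.
  x = -4: f_y(-4, y) = -6*y**2 - 22*y - 25; no integer root y with |y| ≤ 4.
  x = -3: f_y(-3, y) = -6*y**2 - 18*y - 16; no integer root y with |y| ≤ 4.
  x = -2: f_y(-2, y) = -6*y**2 - 14*y - 9; no integer root y with |y| ≤ 4.
  x = -1: f_y(-1, y) = -6*y**2 - 10*y - 4; vanishes at y ∈ {-1}. (-1, -1): f_x = 0, f = 0 — SINGULAR.
  x = 0: f_y(0, y) = -6*y**2 - 6*y - 1; no integer root y with |y| ≤ 4.
  x = 1: f_y(1, y) = -6*y**2 - 2*y; vanishes at y ∈ {0}. (1, 0): f_x = -42 ≠ 0.
  x = 2: f_y(2, y) = -6*y**2 + 2*y - 1; no integer root y with |y| ≤ 4.
  x = 3: f_y(3, y) = -6*y**2 + 6*y - 4; no integer root y with |y| ≤ 4.
  x = 4: f_y(4, y) = -6*y**2 + 10*y - 9; no integer root y with |y| ≤ 4.
Only singular point on the grid: (-1, -1).
Classify: substitute x = -1 + u, y = -1 + v and expand: f = -3*u**3 - u**2*v - u**2 + 2*u*v**2 - 2*v**3 + v**2.
No constant or linear terms (consistent with a singular point). Quadratic part: -u**2 + v**2. Cubic part: -3*u**3 - u**2*v + 2*u*v**2 - 2*v**3.
The quadratic part v**2 - u**2 = (v − u)(v + u) splits into two distinct linear factors, so there are two distinct tangent lines y − -1 = ±(x − -1) — this is a node (ordinary double point).
Classification: node.


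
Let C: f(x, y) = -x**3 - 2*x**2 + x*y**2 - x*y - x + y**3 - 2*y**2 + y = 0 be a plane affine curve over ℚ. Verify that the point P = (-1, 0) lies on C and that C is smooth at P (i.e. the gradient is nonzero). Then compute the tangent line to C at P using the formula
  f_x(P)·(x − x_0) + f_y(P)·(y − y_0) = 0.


Tangent line at P: 2*y = 0.

Step 1: f(-1, 0) = 0, so P lies on C.
Step 2: partial derivatives
  f_x(x, y) = -3*x**2 - 4*x + y**2 - y - 1, f_y(x, y) = 2*x*y - x + 3*y**2 - 4*y + 1.
  f_x(P) = 0, f_y(P) = 2 (gradient nonzero, so P is smooth).
Step 3: tangent line at P: 0·(x − -1) + 2·(y − 0) = 0.
Expanding: 2*y = 0.


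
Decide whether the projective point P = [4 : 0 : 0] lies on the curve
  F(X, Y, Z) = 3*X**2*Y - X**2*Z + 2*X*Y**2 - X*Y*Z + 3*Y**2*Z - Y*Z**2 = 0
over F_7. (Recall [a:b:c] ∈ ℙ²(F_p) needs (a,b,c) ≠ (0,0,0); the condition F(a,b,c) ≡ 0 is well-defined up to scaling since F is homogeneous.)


F(4,0,0) ≡ 0 (mod 7); P is on the curve.

Evaluate F(4, 0, 0) term-by-term (mod 7).
  3*X**2*Y ↦ 3·16·0·1 = 0
  -X**2*Z ↦ -1·16·1·0 = 0
  2*X*Y**2 ↦ 2·4·0·1 = 0
  -X*Y*Z ↦ -1·4·0·0 = 0
  3*Y**2*Z ↦ 3·1·0·0 = 0
  -Y*Z**2 ↦ -1·1·0·0 = 0
Sum: F(4, 0, 0) = (0) + (0) + (0) + (0) + (0) + (0) = 0.
Reducing mod 7: 0 ≡ 0 (mod 7).
Since F(a, b, c) ≡ 0 (mod 7), P lies on the curve.


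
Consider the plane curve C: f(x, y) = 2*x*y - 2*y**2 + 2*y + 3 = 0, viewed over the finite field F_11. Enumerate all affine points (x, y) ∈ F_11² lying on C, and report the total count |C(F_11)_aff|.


Affine F_11-points: {(2, 6), (2, 8), (3, 2), (4, 1), (4, 4), (5, 7), (5, 10), (6, 9), (7, 3), (7, 5)}; count = 10.

For each of the 121 pairs (x, y) ∈ F_11², evaluate f(x, y) mod 11. Record the zeros.
  x = 0: [0↦3, 1↦3, 2↦10, 3↦2, 4↦1, 5↦7, 6↦9, 7↦7, 8↦1, 9↦2, 10↦10]  zeros at y ∈ ∅
  x = 1: [0↦3, 1↦5, 2↦3, 3↦8, 4↦9, 5↦6, 6↦10, 7↦10, 8↦6, 9↦9, 10↦8]  zeros at y ∈ ∅
  x = 2: [0↦3, 1↦7, 2↦7, 3↦3, 4↦6, 5↦5, 6↦0, 7↦2, 8↦0, 9↦5, 10↦6]  zeros at y ∈ {6, 8}
  x = 3: [0↦3, 1↦9, 2↦0, 3↦9, 4↦3, 5↦4, 6↦1, 7↦5, 8↦5, 9↦1, 10↦4]  zeros at y ∈ {2}
  x = 4: [0↦3, 1↦0, 2↦4, 3↦4, 4↦0, 5↦3, 6↦2, 7↦8, 8↦10, 9↦8, 10↦2]  zeros at y ∈ {1, 4}
  x = 5: [0↦3, 1↦2, 2↦8, 3↦10, 4↦8, 5↦2, 6↦3, 7↦0, 8↦4, 9↦4, 10↦0]  zeros at y ∈ {7, 10}
  x = 6: [0↦3, 1↦4, 2↦1, 3↦5, 4↦5, 5↦1, 6↦4, 7↦3, 8↦9, 9↦0, 10↦9]  zeros at y ∈ {9}
  x = 7: [0↦3, 1↦6, 2↦5, 3↦0, 4↦2, 5↦0, 6↦5, 7↦6, 8↦3, 9↦7, 10↦7]  zeros at y ∈ {3, 5}
  x = 8: [0↦3, 1↦8, 2↦9, 3↦6, 4↦10, 5↦10, 6↦6, 7↦9, 8↦8, 9↦3, 10↦5]  zeros at y ∈ ∅
  x = 9: [0↦3, 1↦10, 2↦2, 3↦1, 4↦7, 5↦9, 6↦7, 7↦1, 8↦2, 9↦10, 10↦3]  zeros at y ∈ ∅
  x = 10: [0↦3, 1↦1, 2↦6, 3↦7, 4↦4, 5↦8, 6↦8, 7↦4, 8↦7, 9↦6, 10↦1]  zeros at y ∈ ∅
Collecting zeros: affine points = {(2, 6), (2, 8), (3, 2), (4, 1), (4, 4), (5, 7), (5, 10), (6, 9), (7, 3), (7, 5)}.
Total count |C(F_11)_aff| = 10.


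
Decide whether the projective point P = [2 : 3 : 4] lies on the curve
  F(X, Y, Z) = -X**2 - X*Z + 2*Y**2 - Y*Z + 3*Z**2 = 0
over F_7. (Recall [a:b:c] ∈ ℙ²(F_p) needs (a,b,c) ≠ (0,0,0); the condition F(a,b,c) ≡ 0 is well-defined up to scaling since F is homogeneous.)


F(2,3,4) ≡ 0 (mod 7); P is on the curve.

Evaluate F(2, 3, 4) term-by-term (mod 7).
  -X**2 ↦ -1·4·1·1 = -4
  -X*Z ↦ -1·2·1·4 = -8
  2*Y**2 ↦ 2·1·9·1 = 18
  -Y*Z ↦ -1·1·3·4 = -12
  3*Z**2 ↦ 3·1·1·16 = 48
Sum: F(2, 3, 4) = (-4) + (-8) + (18) + (-12) + (48) = 42.
Reducing mod 7: 42 ≡ 0 (mod 7).
Since F(a, b, c) ≡ 0 (mod 7), P lies on the curve.


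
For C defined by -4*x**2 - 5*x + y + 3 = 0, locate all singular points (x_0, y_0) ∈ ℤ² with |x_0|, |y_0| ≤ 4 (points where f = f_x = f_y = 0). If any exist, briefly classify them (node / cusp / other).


No singular points in the scanned grid; C is smooth there.

Compute partial derivatives:
  f_x = -8*x - 5.
  f_y = 1.
f_y = 1 is a nonzero constant, so f_y never vanishes: no point (x, y) can satisfy f = f_x = f_y = 0. In particular no (x, y) ∈ {−4, ..., 4}² is singular; the curve is smooth.


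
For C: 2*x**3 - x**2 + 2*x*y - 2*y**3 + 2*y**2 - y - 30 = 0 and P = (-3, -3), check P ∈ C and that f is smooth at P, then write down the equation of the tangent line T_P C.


Tangent line at P: 54*x - 73*y - 57 = 0.

Step 1: f(-3, -3) = 0, so P lies on C.
Step 2: partial derivatives
  f_x(x, y) = 6*x**2 - 2*x + 2*y, f_y(x, y) = 2*x - 6*y**2 + 4*y - 1.
  f_x(P) = 54, f_y(P) = -73 (gradient nonzero, so P is smooth).
Step 3: tangent line at P: 54·(x − -3) + -73·(y − -3) = 0.
Expanding: 54*x - 73*y - 57 = 0.


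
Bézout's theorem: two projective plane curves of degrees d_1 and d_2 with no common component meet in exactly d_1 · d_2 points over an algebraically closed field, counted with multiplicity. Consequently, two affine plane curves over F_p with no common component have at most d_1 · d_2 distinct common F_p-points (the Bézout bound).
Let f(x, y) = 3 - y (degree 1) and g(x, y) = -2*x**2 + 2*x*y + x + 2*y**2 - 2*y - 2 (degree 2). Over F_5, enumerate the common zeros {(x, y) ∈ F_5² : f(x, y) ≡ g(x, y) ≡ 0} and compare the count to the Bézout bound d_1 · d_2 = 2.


Common zeros: {(0, 3), (1, 3)}; count = 2; Bézout bound = 2.

deg(f) = 1, deg(g) = 2, so Bézout bound = 2.
Scan x ∈ F_5. For each x, list the y ∈ F_5 with f(x, y) ≡ 0 and those with g(x, y) ≡ 0 (mod 5); the common zeros in that column are the intersection.
  x = 0: f ≡ 0 at y ∈ {3}; g ≡ 0 at y ∈ {3}; common: {3}.
  x = 1: f ≡ 0 at y ∈ {3}; g ≡ 0 at y ∈ {2, 3}; common: {3}.
  x = 2: f ≡ 0 at y ∈ {3}; g ≡ 0 at y ∈ ∅; common: ∅.
  x = 3: f ≡ 0 at y ∈ {3}; g ≡ 0 at y ∈ ∅; common: ∅.
  x = 4: f ≡ 0 at y ∈ {3}; g ≡ 0 at y ∈ {0, 2}; common: ∅.
Collecting: common zeros = {(0, 3), (1, 3)}, so the count is 2.
Comparison with the Bézout bound: 2 ≤ 2 = deg(f)·deg(g), as expected for curves with no common component (the bound is attained).


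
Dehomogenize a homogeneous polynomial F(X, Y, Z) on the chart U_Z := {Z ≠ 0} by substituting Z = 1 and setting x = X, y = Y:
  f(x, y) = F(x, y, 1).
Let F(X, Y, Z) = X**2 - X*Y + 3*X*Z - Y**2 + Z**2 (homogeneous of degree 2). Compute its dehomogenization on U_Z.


f(x, y) = x**2 - x*y + 3*x - y**2 + 1

On U_Z we set Z = 1. Each monomial c·X^i·Y^j·Z^k in F becomes c·x^i·y^j·1^k = c·x^i·y^j.
Substituting Z = 1: F(X, Y, 1) = x**2 - x*y + 3*x - y**2 + 1.
Note: deg(f) ≤ deg(F) = 2; strict inequality happens when F is divisible by Z (lost terms).


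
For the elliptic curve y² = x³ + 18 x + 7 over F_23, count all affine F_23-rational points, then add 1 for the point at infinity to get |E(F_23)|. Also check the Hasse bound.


Affine points = {(1, 7), (1, 16), (6, 3), (6, 20), (7, 4), (7, 19), (9, 1), (9, 22), (11, 8), (11, 15), (13, 0), (14, 6), (14, 17), (15, 8), (15, 15), (19, 3), (19, 20), (20, 8), (20, 15), (21, 3), (21, 20)}; affine count = 21; |E(F_23)| = 22.

Discriminant check: Δ ∝ 4a³ + 27b² = 4·18³ + 27·7² = 4·5832 + 27·49 ≡ 18 (mod 23). Nonzero ⇒ E is nonsingular.
For each x ∈ F_23, compute rhs = x³ + 18·x + 7 mod 23, then count y ∈ F_23 with y² ≡ rhs.
  x = 0: rhs = 7, matching y values: none (0 points).
  x = 1: rhs = 3, matching y values: 7, 16 (2 points).
  x = 2: rhs = 5, matching y values: none (0 points).
  x = 3: rhs = 19, matching y values: none (0 points).
  x = 4: rhs = 5, matching y values: none (0 points).
  x = 5: rhs = 15, matching y values: none (0 points).
  x = 6: rhs = 9, matching y values: 3, 20 (2 points).
  x = 7: rhs = 16, matching y values: 4, 19 (2 points).
  x = 8: rhs = 19, matching y values: none (0 points).
  x = 9: rhs = 1, matching y values: 1, 22 (2 points).
  x = 10: rhs = 14, matching y values: none (0 points).
  x = 11: rhs = 18, matching y values: 8, 15 (2 points).
  x = 12: rhs = 19, matching y values: none (0 points).
  x = 13: rhs = 0, matching y values: 0 (1 points).
  x = 14: rhs = 13, matching y values: 6, 17 (2 points).
  x = 15: rhs = 18, matching y values: 8, 15 (2 points).
  x = 16: rhs = 21, matching y values: none (0 points).
  x = 17: rhs = 5, matching y values: none (0 points).
  x = 18: rhs = 22, matching y values: none (0 points).
  x = 19: rhs = 9, matching y values: 3, 20 (2 points).
  x = 20: rhs = 18, matching y values: 8, 15 (2 points).
  x = 21: rhs = 9, matching y values: 3, 20 (2 points).
  x = 22: rhs = 11, matching y values: none (0 points).
Total affine count: 21.
Full point count |E(F_23)| = 21 + 1 = 22.
Hasse bound: |22 − (23+1)| = |-2| = 2 ≤ 2√23 ≈ 9.5917 ✓.


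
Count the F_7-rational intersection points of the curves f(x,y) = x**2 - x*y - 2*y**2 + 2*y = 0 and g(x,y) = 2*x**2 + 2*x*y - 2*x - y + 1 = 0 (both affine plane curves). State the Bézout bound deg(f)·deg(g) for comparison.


Common zeros: {(0, 1), (2, 3)}; count = 2; Bézout bound = 4.

deg(f) = 2, deg(g) = 2, so Bézout bound = 4.
Scan x ∈ F_7. For each x, list the y ∈ F_7 with f(x, y) ≡ 0 and those with g(x, y) ≡ 0 (mod 7); the common zeros in that column are the intersection.
  x = 0: f ≡ 0 at y ∈ {0, 1}; g ≡ 0 at y ∈ {1}; common: {1}.
  x = 1: f ≡ 0 at y ∈ {1, 3}; g ≡ 0 at y ∈ {6}; common: ∅.
  x = 2: f ≡ 0 at y ∈ {3, 4}; g ≡ 0 at y ∈ {3}; common: {3}.
  x = 3: f ≡ 0 at y ∈ ∅; g ≡ 0 at y ∈ {3}; common: ∅.
  x = 4: f ≡ 0 at y ∈ ∅; g ≡ 0 at y ∈ ∅; common: ∅.
  x = 5: f ≡ 0 at y ∈ ∅; g ≡ 0 at y ∈ {4}; common: ∅.
  x = 6: f ≡ 0 at y ∈ ∅; g ≡ 0 at y ∈ {4}; common: ∅.
Collecting: common zeros = {(0, 1), (2, 3)}, so the count is 2.
Comparison with the Bézout bound: 2 ≤ 4 = deg(f)·deg(g), as expected for curves with no common component (the affine F_7-count falls short of the bound because intersections may lie at infinity, over extension fields, or carry multiplicity).


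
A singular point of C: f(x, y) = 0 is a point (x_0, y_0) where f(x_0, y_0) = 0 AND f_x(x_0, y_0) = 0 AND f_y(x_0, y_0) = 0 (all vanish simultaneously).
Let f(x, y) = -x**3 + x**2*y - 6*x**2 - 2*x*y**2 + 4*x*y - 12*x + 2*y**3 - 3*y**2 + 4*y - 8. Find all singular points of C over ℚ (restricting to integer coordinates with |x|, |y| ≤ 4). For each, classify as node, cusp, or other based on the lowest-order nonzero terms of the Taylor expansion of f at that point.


Singular points: {(-2, 0)}; classification: cusp.

Compute partial derivatives:
  f_x = -3*x**2 + 2*x*y - 12*x - 2*y**2 + 4*y - 12.
  f_y = x**2 - 4*x*y + 4*x + 6*y**2 - 6*y + 4.
Scan x_0 ∈ {−4, ..., 4}. For each x_0, f_y(x_0, y) is a polynomial in y; find its integer roots y ∈ {−4, ..., 4}, then test f_x and f at those candidates.
  x = -4: f_y(-4, y) = 6*y**2 + 10*y + 4; vanishes at y ∈ {-1}. (-4, -1): f_x = -10 ≠ 0.
  x = -3: f_y(-3, y) = 6*y**2 + 6*y + 1; no integer root y with |y| ≤ 4.
  x = -2: f_y(-2, y) = 6*y**2 + 2*y; vanishes at y ∈ {0}. (-2, 0): f_x = 0, f = 0 — SINGULAR.
  x = -1: f_y(-1, y) = 6*y**2 - 2*y + 1; no integer root y with |y| ≤ 4.
  x = 0: f_y(0, y) = 6*y**2 - 6*y + 4; no integer root y with |y| ≤ 4.
  x = 1: f_y(1, y) = 6*y**2 - 10*y + 9; no integer root y with |y| ≤ 4.
  x = 2: f_y(2, y) = 6*y**2 - 14*y + 16; no integer root y with |y| ≤ 4.
  x = 3: f_y(3, y) = 6*y**2 - 18*y + 25; no integer root y with |y| ≤ 4.
  x = 4: f_y(4, y) = 6*y**2 - 22*y + 36; no integer root y with |y| ≤ 4.
Only singular point on the grid: (-2, 0).
Classify: substitute x = -2 + u, y = 0 + v and expand: f = -u**3 + u**2*v - 2*u*v**2 + 2*v**3 + v**2.
No constant or linear terms (consistent with a singular point). Quadratic part: v**2. Cubic part: -u**3 + u**2*v - 2*u*v**2 + 2*v**3.
The quadratic part v**2 is a perfect square, so there is a single (double) tangent line v = 0, i.e. y = 0. Restricting the cubic part to that line (v = 0) leaves -u**3 ≠ 0, so f is not divisible by v and the branch is v² ≈ u**3 to lowest order — this is a cusp.
Classification: cusp.


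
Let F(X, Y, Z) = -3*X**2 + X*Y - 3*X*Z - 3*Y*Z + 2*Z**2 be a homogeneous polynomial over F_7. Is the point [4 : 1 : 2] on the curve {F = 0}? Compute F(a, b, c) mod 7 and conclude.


F(4,1,2) ≡ 4 (mod 7); P is NOT on the curve.

Evaluate F(4, 1, 2) term-by-term (mod 7).
  -3*X**2 ↦ -3·16·1·1 = -48
  X*Y ↦ 1·4·1·1 = 4
  -3*X*Z ↦ -3·4·1·2 = -24
  -3*Y*Z ↦ -3·1·1·2 = -6
  2*Z**2 ↦ 2·1·1·4 = 8
Sum: F(4, 1, 2) = (-48) + (4) + (-24) + (-6) + (8) = -66.
Reducing mod 7: -66 ≡ 4 (mod 7).
Since F(a, b, c) ≡ 4 ≠ 0 (mod 7), P does NOT lie on the curve.


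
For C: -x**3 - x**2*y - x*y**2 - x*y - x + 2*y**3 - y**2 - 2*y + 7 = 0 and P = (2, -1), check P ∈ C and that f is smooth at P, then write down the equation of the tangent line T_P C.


Tangent line at P: -9*x + 4*y + 22 = 0.

Step 1: f(2, -1) = 0, so P lies on C.
Step 2: partial derivatives
  f_x(x, y) = -3*x**2 - 2*x*y - y**2 - y - 1, f_y(x, y) = -x**2 - 2*x*y - x + 6*y**2 - 2*y - 2.
  f_x(P) = -9, f_y(P) = 4 (gradient nonzero, so P is smooth).
Step 3: tangent line at P: -9·(x − 2) + 4·(y − -1) = 0.
Expanding: -9*x + 4*y + 22 = 0.


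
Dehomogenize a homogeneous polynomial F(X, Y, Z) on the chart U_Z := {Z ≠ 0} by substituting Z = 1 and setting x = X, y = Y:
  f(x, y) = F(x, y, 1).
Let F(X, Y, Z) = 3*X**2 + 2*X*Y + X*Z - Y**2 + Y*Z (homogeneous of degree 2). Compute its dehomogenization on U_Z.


f(x, y) = 3*x**2 + 2*x*y + x - y**2 + y

On U_Z we set Z = 1. Each monomial c·X^i·Y^j·Z^k in F becomes c·x^i·y^j·1^k = c·x^i·y^j.
Substituting Z = 1: F(X, Y, 1) = 3*x**2 + 2*x*y + x - y**2 + y.
Note: deg(f) ≤ deg(F) = 2; strict inequality happens when F is divisible by Z (lost terms).


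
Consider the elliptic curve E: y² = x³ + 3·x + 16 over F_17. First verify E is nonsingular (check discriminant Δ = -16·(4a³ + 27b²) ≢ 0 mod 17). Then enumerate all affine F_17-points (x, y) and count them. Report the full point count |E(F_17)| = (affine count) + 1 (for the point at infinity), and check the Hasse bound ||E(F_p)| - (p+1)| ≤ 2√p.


Affine points = {(0, 4), (0, 13), (2, 8), (2, 9), (3, 1), (3, 16), (8, 5), (8, 12), (10, 3), (10, 14), (13, 5), (13, 12), (15, 6), (15, 11)}; affine count = 14; |E(F_17)| = 15.

Discriminant check: Δ ∝ 4a³ + 27b² = 4·3³ + 27·16² = 4·27 + 27·256 ≡ 16 (mod 17). Nonzero ⇒ E is nonsingular.
For each x ∈ F_17, compute rhs = x³ + 3·x + 16 mod 17, then count y ∈ F_17 with y² ≡ rhs.
  x = 0: rhs = 16, matching y values: 4, 13 (2 points).
  x = 1: rhs = 3, matching y values: none (0 points).
  x = 2: rhs = 13, matching y values: 8, 9 (2 points).
  x = 3: rhs = 1, matching y values: 1, 16 (2 points).
  x = 4: rhs = 7, matching y values: none (0 points).
  x = 5: rhs = 3, matching y values: none (0 points).
  x = 6: rhs = 12, matching y values: none (0 points).
  x = 7: rhs = 6, matching y values: none (0 points).
  x = 8: rhs = 8, matching y values: 5, 12 (2 points).
  x = 9: rhs = 7, matching y values: none (0 points).
  x = 10: rhs = 9, matching y values: 3, 14 (2 points).
  x = 11: rhs = 3, matching y values: none (0 points).
  x = 12: rhs = 12, matching y values: none (0 points).
  x = 13: rhs = 8, matching y values: 5, 12 (2 points).
  x = 14: rhs = 14, matching y values: none (0 points).
  x = 15: rhs = 2, matching y values: 6, 11 (2 points).
  x = 16: rhs = 12, matching y values: none (0 points).
Total affine count: 14.
Full point count |E(F_17)| = 14 + 1 = 15.
Hasse bound: |15 − (17+1)| = |-3| = 3 ≤ 2√17 ≈ 8.2462 ✓.


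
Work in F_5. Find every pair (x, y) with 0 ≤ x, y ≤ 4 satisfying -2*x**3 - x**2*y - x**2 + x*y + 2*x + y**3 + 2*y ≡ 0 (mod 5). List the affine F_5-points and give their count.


Affine F_5-points: {(0, 0), (2, 1), (3, 1), (4, 1)}; count = 4.

For each of the 25 pairs (x, y) ∈ F_5², evaluate f(x, y) mod 5. Record the zeros.
  x = 0: [0↦0, 1↦3, 2↦2, 3↦3, 4↦2]  zeros at y ∈ {0}
  x = 1: [0↦4, 1↦2, 2↦1, 3↦2, 4↦1]  zeros at y ∈ ∅
  x = 2: [0↦4, 1↦0, 2↦2, 3↦1, 4↦3]  zeros at y ∈ {1}
  x = 3: [0↦3, 1↦0, 2↦3, 3↦3, 4↦1]  zeros at y ∈ {1}
  x = 4: [0↦4, 1↦0, 2↦2, 3↦1, 4↦3]  zeros at y ∈ {1}
Collecting zeros: affine points = {(0, 0), (2, 1), (3, 1), (4, 1)}.
Total count |C(F_5)_aff| = 4.


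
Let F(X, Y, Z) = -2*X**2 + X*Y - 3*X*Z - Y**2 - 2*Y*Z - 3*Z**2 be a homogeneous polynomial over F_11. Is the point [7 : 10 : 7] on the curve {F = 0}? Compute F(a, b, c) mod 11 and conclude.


F(7,10,7) ≡ 10 (mod 11); P is NOT on the curve.

Evaluate F(7, 10, 7) term-by-term (mod 11).
  -2*X**2 ↦ -2·49·1·1 = -98
  X*Y ↦ 1·7·10·1 = 70
  -3*X*Z ↦ -3·7·1·7 = -147
  -Y**2 ↦ -1·1·100·1 = -100
  -2*Y*Z ↦ -2·1·10·7 = -140
  -3*Z**2 ↦ -3·1·1·49 = -147
Sum: F(7, 10, 7) = (-98) + (70) + (-147) + (-100) + (-140) + (-147) = -562.
Reducing mod 11: -562 ≡ 10 (mod 11).
Since F(a, b, c) ≡ 10 ≠ 0 (mod 11), P does NOT lie on the curve.


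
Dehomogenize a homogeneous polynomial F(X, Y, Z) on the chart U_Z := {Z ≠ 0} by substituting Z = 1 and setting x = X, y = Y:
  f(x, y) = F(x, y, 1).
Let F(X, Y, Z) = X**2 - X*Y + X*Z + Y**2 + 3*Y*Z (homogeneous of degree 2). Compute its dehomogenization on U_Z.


f(x, y) = x**2 - x*y + x + y**2 + 3*y

On U_Z we set Z = 1. Each monomial c·X^i·Y^j·Z^k in F becomes c·x^i·y^j·1^k = c·x^i·y^j.
Substituting Z = 1: F(X, Y, 1) = x**2 - x*y + x + y**2 + 3*y.
Note: deg(f) ≤ deg(F) = 2; strict inequality happens when F is divisible by Z (lost terms).


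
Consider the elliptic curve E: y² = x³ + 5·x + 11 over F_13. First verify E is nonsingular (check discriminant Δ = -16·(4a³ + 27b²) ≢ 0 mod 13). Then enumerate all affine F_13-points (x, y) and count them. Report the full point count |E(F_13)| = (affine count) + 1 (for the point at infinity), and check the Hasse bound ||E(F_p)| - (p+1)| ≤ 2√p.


Affine points = {(1, 2), (1, 11), (2, 4), (2, 9), (3, 1), (3, 12), (4, 2), (4, 11), (6, 6), (6, 7), (7, 5), (7, 8), (8, 2), (8, 11)}; affine count = 14; |E(F_13)| = 15.

Discriminant check: Δ ∝ 4a³ + 27b² = 4·5³ + 27·11² = 4·125 + 27·121 ≡ 10 (mod 13). Nonzero ⇒ E is nonsingular.
For each x ∈ F_13, compute rhs = x³ + 5·x + 11 mod 13, then count y ∈ F_13 with y² ≡ rhs.
  x = 0: rhs = 11, matching y values: none (0 points).
  x = 1: rhs = 4, matching y values: 2, 11 (2 points).
  x = 2: rhs = 3, matching y values: 4, 9 (2 points).
  x = 3: rhs = 1, matching y values: 1, 12 (2 points).
  x = 4: rhs = 4, matching y values: 2, 11 (2 points).
  x = 5: rhs = 5, matching y values: none (0 points).
  x = 6: rhs = 10, matching y values: 6, 7 (2 points).
  x = 7: rhs = 12, matching y values: 5, 8 (2 points).
  x = 8: rhs = 4, matching y values: 2, 11 (2 points).
  x = 9: rhs = 5, matching y values: none (0 points).
  x = 10: rhs = 8, matching y values: none (0 points).
  x = 11: rhs = 6, matching y values: none (0 points).
  x = 12: rhs = 5, matching y values: none (0 points).
Total affine count: 14.
Full point count |E(F_13)| = 14 + 1 = 15.
Hasse bound: |15 − (13+1)| = |1| = 1 ≤ 2√13 ≈ 7.2111 ✓.


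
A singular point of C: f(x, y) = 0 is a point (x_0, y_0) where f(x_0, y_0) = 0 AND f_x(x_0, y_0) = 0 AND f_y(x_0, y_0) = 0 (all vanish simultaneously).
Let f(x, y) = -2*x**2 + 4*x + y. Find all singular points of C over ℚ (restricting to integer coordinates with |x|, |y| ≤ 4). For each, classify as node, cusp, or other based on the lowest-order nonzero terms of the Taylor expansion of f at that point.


No singular points in the scanned grid; C is smooth there.

Compute partial derivatives:
  f_x = 4 - 4*x.
  f_y = 1.
f_y = 1 is a nonzero constant, so f_y never vanishes: no point (x, y) can satisfy f = f_x = f_y = 0. In particular no (x, y) ∈ {−4, ..., 4}² is singular; the curve is smooth.


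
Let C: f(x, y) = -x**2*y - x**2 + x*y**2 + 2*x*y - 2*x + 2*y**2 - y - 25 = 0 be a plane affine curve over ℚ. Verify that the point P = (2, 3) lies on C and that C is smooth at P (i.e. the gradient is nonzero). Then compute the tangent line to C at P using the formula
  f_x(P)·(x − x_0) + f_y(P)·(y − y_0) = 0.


Tangent line at P: -3*x + 23*y - 63 = 0.

Step 1: f(2, 3) = 0, so P lies on C.
Step 2: partial derivatives
  f_x(x, y) = -2*x*y - 2*x + y**2 + 2*y - 2, f_y(x, y) = -x**2 + 2*x*y + 2*x + 4*y - 1.
  f_x(P) = -3, f_y(P) = 23 (gradient nonzero, so P is smooth).
Step 3: tangent line at P: -3·(x − 2) + 23·(y − 3) = 0.
Expanding: -3*x + 23*y - 63 = 0.


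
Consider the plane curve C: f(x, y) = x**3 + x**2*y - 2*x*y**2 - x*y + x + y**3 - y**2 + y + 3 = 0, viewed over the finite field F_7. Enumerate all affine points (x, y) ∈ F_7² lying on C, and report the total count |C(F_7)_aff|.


Affine F_7-points: {(0, 6), (1, 6), (2, 2), (2, 5), (4, 3), (5, 0), (5, 4)}; count = 7.

For each of the 49 pairs (x, y) ∈ F_7², evaluate f(x, y) mod 7. Record the zeros.
  x = 0: [0↦3, 1↦4, 2↦2, 3↦3, 4↦6, 5↦3, 6↦0]  zeros at y ∈ {6}
  x = 1: [0↦5, 1↦4, 2↦3, 3↦1, 4↦4, 5↦4, 6↦0]  zeros at y ∈ {6}
  x = 2: [0↦6, 1↦5, 2↦0, 3↦4, 4↦2, 5↦0, 6↦4]  zeros at y ∈ {2, 5}
  x = 3: [0↦5, 1↦6, 2↦6, 3↦4, 4↦6, 5↦4, 6↦4]  zeros at y ∈ ∅
  x = 4: [0↦1, 1↦6, 2↦6, 3↦0, 4↦1, 5↦1, 6↦6]  zeros at y ∈ {3}
  x = 5: [0↦0, 1↦4, 2↦6, 3↦5, 4↦0, 5↦4, 6↦2]  zeros at y ∈ {0, 4}
  x = 6: [0↦1, 1↦6, 2↦5, 3↦4, 4↦2, 5↦5, 6↦5]  zeros at y ∈ ∅
Collecting zeros: affine points = {(0, 6), (1, 6), (2, 2), (2, 5), (4, 3), (5, 0), (5, 4)}.
Total count |C(F_7)_aff| = 7.


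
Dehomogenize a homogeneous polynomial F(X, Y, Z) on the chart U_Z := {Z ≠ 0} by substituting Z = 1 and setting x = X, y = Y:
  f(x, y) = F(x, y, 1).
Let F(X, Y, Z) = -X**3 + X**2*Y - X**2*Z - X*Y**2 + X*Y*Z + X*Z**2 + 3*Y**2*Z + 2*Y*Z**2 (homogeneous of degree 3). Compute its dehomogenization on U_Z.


f(x, y) = -x**3 + x**2*y - x**2 - x*y**2 + x*y + x + 3*y**2 + 2*y

On U_Z we set Z = 1. Each monomial c·X^i·Y^j·Z^k in F becomes c·x^i·y^j·1^k = c·x^i·y^j.
Substituting Z = 1: F(X, Y, 1) = -x**3 + x**2*y - x**2 - x*y**2 + x*y + x + 3*y**2 + 2*y.
Note: deg(f) ≤ deg(F) = 3; strict inequality happens when F is divisible by Z (lost terms).


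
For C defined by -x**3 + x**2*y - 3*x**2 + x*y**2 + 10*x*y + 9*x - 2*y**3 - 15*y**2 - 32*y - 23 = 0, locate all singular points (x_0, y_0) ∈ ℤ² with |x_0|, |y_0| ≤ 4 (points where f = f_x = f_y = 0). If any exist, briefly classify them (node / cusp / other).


Singular points: {(-2, -3)}; classification: cusp.

Compute partial derivatives:
  f_x = -3*x**2 + 2*x*y - 6*x + y**2 + 10*y + 9.
  f_y = x**2 + 2*x*y + 10*x - 6*y**2 - 30*y - 32.
Scan x_0 ∈ {−4, ..., 4}. For each x_0, f_y(x_0, y) is a polynomial in y; find its integer roots y ∈ {−4, ..., 4}, then test f_x and f at those candidates.
  x = -4: f_y(-4, y) = -6*y**2 - 38*y - 56; vanishes at y ∈ {-4}. (-4, -4): f_x = -7 ≠ 0.
  x = -3: f_y(-3, y) = -6*y**2 - 36*y - 53; no integer root y with |y| ≤ 4.
  x = -2: f_y(-2, y) = -6*y**2 - 34*y - 48; vanishes at y ∈ {-3}. (-2, -3): f_x = 0, f = 0 — SINGULAR.
  x = -1: f_y(-1, y) = -6*y**2 - 32*y - 41; no integer root y with |y| ≤ 4.
  x = 0: f_y(0, y) = -6*y**2 - 30*y - 32; no integer root y with |y| ≤ 4.
  x = 1: f_y(1, y) = -6*y**2 - 28*y - 21; no integer root y with |y| ≤ 4.
  x = 2: f_y(2, y) = -6*y**2 - 26*y - 8; vanishes at y ∈ {-4}. (2, -4): f_x = -55 ≠ 0.
  x = 3: f_y(3, y) = -6*y**2 - 24*y + 7; no integer root y with |y| ≤ 4.
  x = 4: f_y(4, y) = -6*y**2 - 22*y + 24; no integer root y with |y| ≤ 4.
Only singular point on the grid: (-2, -3).
Classify: substitute x = -2 + u, y = -3 + v and expand: f = -u**3 + u**2*v + u*v**2 - 2*v**3 + v**2.
No constant or linear terms (consistent with a singular point). Quadratic part: v**2. Cubic part: -u**3 + u**2*v + u*v**2 - 2*v**3.
The quadratic part v**2 is a perfect square, so there is a single (double) tangent line v = 0, i.e. y = -3. Restricting the cubic part to that line (v = 0) leaves -u**3 ≠ 0, so f is not divisible by v and the branch is v² ≈ u**3 to lowest order — this is a cusp.
Classification: cusp.


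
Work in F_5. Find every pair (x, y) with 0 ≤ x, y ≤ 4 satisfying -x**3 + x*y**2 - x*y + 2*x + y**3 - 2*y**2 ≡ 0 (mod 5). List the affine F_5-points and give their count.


Affine F_5-points: {(0, 0), (0, 2), (1, 1), (1, 4), (2, 1), (2, 2), (3, 2)}; count = 7.

For each of the 25 pairs (x, y) ∈ F_5², evaluate f(x, y) mod 5. Record the zeros.
  x = 0: [0↦0, 1↦4, 2↦0, 3↦4, 4↦2]  zeros at y ∈ {0, 2}
  x = 1: [0↦1, 1↦0, 2↦3, 3↦1, 4↦0]  zeros at y ∈ {1, 4}
  x = 2: [0↦1, 1↦0, 2↦0, 3↦2, 4↦2]  zeros at y ∈ {1, 2}
  x = 3: [0↦4, 1↦3, 2↦0, 3↦1, 4↦2]  zeros at y ∈ {2}
  x = 4: [0↦4, 1↦3, 2↦2, 3↦2, 4↦4]  zeros at y ∈ ∅
Collecting zeros: affine points = {(0, 0), (0, 2), (1, 1), (1, 4), (2, 1), (2, 2), (3, 2)}.
Total count |C(F_5)_aff| = 7.


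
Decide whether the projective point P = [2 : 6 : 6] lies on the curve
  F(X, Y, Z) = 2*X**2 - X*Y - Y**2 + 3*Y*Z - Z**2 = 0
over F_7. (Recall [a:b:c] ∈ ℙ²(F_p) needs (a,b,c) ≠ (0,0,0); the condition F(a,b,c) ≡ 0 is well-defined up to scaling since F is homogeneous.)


F(2,6,6) ≡ 4 (mod 7); P is NOT on the curve.

Evaluate F(2, 6, 6) term-by-term (mod 7).
  2*X**2 ↦ 2·4·1·1 = 8
  -X*Y ↦ -1·2·6·1 = -12
  -Y**2 ↦ -1·1·36·1 = -36
  3*Y*Z ↦ 3·1·6·6 = 108
  -Z**2 ↦ -1·1·1·36 = -36
Sum: F(2, 6, 6) = (8) + (-12) + (-36) + (108) + (-36) = 32.
Reducing mod 7: 32 ≡ 4 (mod 7).
Since F(a, b, c) ≡ 4 ≠ 0 (mod 7), P does NOT lie on the curve.


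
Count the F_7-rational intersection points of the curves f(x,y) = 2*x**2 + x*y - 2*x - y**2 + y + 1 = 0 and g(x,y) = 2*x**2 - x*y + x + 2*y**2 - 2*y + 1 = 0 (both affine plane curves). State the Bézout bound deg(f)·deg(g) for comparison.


Common zeros: ∅; count = 0; Bézout bound = 4.

deg(f) = 2, deg(g) = 2, so Bézout bound = 4.
Scan x ∈ F_7. For each x, list the y ∈ F_7 with f(x, y) ≡ 0 and those with g(x, y) ≡ 0 (mod 7); the common zeros in that column are the intersection.
  x = 0: f ≡ 0 at y ∈ ∅; g ≡ 0 at y ∈ ∅; common: ∅.
  x = 1: f ≡ 0 at y ∈ {4, 5}; g ≡ 0 at y ∈ ∅; common: ∅.
  x = 2: f ≡ 0 at y ∈ {1, 2}; g ≡ 0 at y ∈ ∅; common: ∅.
  x = 3: f ≡ 0 at y ∈ ∅; g ≡ 0 at y ∈ ∅; common: ∅.
  x = 4: f ≡ 0 at y ∈ ∅; g ≡ 0 at y ∈ ∅; common: ∅.
  x = 5: f ≡ 0 at y ∈ {2, 4}; g ≡ 0 at y ∈ {0}; common: ∅.
  x = 6: f ≡ 0 at y ∈ ∅; g ≡ 0 at y ∈ ∅; common: ∅.
Collecting: common zeros = ∅, so the count is 0.
Comparison with the Bézout bound: 0 ≤ 4 = deg(f)·deg(g), as expected for curves with no common component (the affine F_7-count falls short of the bound because intersections may lie at infinity, over extension fields, or carry multiplicity).


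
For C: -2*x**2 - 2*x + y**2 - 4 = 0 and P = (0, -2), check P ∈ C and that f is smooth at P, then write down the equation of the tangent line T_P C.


Tangent line at P: -2*x - 4*y - 8 = 0.

Step 1: f(0, -2) = 0, so P lies on C.
Step 2: partial derivatives
  f_x(x, y) = -4*x - 2, f_y(x, y) = 2*y.
  f_x(P) = -2, f_y(P) = -4 (gradient nonzero, so P is smooth).
Step 3: tangent line at P: -2·(x − 0) + -4·(y − -2) = 0.
Expanding: -2*x - 4*y - 8 = 0.


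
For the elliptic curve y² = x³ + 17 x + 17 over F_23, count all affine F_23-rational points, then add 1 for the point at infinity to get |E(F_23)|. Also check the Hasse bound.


Affine points = {(1, 9), (1, 14), (2, 6), (2, 17), (3, 7), (3, 16), (6, 6), (6, 17), (9, 5), (9, 18), (14, 3), (14, 20), (15, 6), (15, 17), (19, 0), (20, 10), (20, 13)}; affine count = 17; |E(F_23)| = 18.

Discriminant check: Δ ∝ 4a³ + 27b² = 4·17³ + 27·17² = 4·4913 + 27·289 ≡ 16 (mod 23). Nonzero ⇒ E is nonsingular.
For each x ∈ F_23, compute rhs = x³ + 17·x + 17 mod 23, then count y ∈ F_23 with y² ≡ rhs.
  x = 0: rhs = 17, matching y values: none (0 points).
  x = 1: rhs = 12, matching y values: 9, 14 (2 points).
  x = 2: rhs = 13, matching y values: 6, 17 (2 points).
  x = 3: rhs = 3, matching y values: 7, 16 (2 points).
  x = 4: rhs = 11, matching y values: none (0 points).
  x = 5: rhs = 20, matching y values: none (0 points).
  x = 6: rhs = 13, matching y values: 6, 17 (2 points).
  x = 7: rhs = 19, matching y values: none (0 points).
  x = 8: rhs = 21, matching y values: none (0 points).
  x = 9: rhs = 2, matching y values: 5, 18 (2 points).
  x = 10: rhs = 14, matching y values: none (0 points).
  x = 11: rhs = 17, matching y values: none (0 points).
  x = 12: rhs = 17, matching y values: none (0 points).
  x = 13: rhs = 20, matching y values: none (0 points).
  x = 14: rhs = 9, matching y values: 3, 20 (2 points).
  x = 15: rhs = 13, matching y values: 6, 17 (2 points).
  x = 16: rhs = 15, matching y values: none (0 points).
  x = 17: rhs = 21, matching y values: none (0 points).
  x = 18: rhs = 14, matching y values: none (0 points).
  x = 19: rhs = 0, matching y values: 0 (1 points).
  x = 20: rhs = 8, matching y values: 10, 13 (2 points).
  x = 21: rhs = 21, matching y values: none (0 points).
  x = 22: rhs = 22, matching y values: none (0 points).
Total affine count: 17.
Full point count |E(F_23)| = 17 + 1 = 18.
Hasse bound: |18 − (23+1)| = |-6| = 6 ≤ 2√23 ≈ 9.5917 ✓.
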